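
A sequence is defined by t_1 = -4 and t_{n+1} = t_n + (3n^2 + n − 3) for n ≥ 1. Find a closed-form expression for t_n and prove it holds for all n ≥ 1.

Claim: t_n = n^3 − n^2 − 3n − 1.

Base case: t_1 = -4, and 1^3 − 1^2 − 3·1 − 1 = -4.
Assume t_k = k^3 − k^2 − 3k − 1.
Then t_{k+1} = t_k + (3k^2 + k − 3) = (k^3 − k^2 − 3k − 1) + (3k^2 + k − 3) = k^3 + 2k^2 − 2k − 4,
and (k+1)^3 − (k+1)^2 − 3·(k+1) − 1 = k^3 + 2k^2 − 2k − 4.
This completes the inductive step, so t_n = n^3 − n^2 − 3n − 1 for all n ≥ 1.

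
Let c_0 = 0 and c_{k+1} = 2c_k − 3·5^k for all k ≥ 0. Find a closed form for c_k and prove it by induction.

Claim: c_k = 2^k − 5^k.

Base case: c_0 = 0, and 2^0 − 5^0 = 1 − 1 = 0.
Assume c_j = 2^j − 5^j for some j ≥ 0.
Then c_{j+1} = 2c_j − 3·5^j = 2·(2^j − 5^j) − 3·5^j = 2^{j+1} − 2·5^j − 3·5^j = 2^{j+1} − 5·5^j = 2^{j+1} − 5^{j+1}.
So the formula holds for j+1, and by induction c_k = 2^k − 5^k for all k ≥ 0.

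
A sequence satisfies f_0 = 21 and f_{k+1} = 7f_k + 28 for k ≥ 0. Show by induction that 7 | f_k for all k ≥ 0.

Base case: f_0 = 21 = 7·3, so 7 | f_0.
Assume 7 | f_r, so f_r = 7t for some integer t.
Then f_{r+1} = 7f_r + 28 = 7·(7t) + 28 = 7(7t + 4), so 7 | f_{r+1}.
By induction, 7 | f_k for all k ≥ 0.

7 | f_k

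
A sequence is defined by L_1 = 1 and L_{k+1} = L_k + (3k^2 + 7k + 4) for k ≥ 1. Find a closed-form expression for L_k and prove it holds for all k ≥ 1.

Claim: L_k = k^3 + 2k^2 + k − 3.

Base case: L_1 = 1, and 1^3 + 2·1^2 + 1 − 3 = 1.
Assume L_r = r^3 + 2r^2 + r − 3.
Then L_{r+1} = L_r + (3r^2 + 7r + 4) = (r^3 + 2r^2 + r − 3) + (3r^2 + 7r + 4) = r^3 + 5r^2 + 8r + 1,
and (r+1)^3 + 2·(r+1)^2 + (r+1) − 3 = r^3 + 5r^2 + 8r + 1.
By induction, L_k = k^3 + 2k^2 + k − 3 for all k ≥ 1.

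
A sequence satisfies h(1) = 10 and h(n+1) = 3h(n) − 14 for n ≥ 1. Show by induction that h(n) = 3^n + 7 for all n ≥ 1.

Base case: h(1) = 10, and 3^1 + 7 = 3 + 7 = 10.
Assume h(j) = 3^j + 7 for some j ≥ 1.
Then h(j+1) = 3h(j) − 14 = 3·(3^j + 7) − 14 = 3^{j+1} + 21 − 14 = 3^{j+1} + 7.
So the formula holds for j+1, and by induction h(n) = 3^n + 7 for all n ≥ 1.

h(n) = 3^n + 7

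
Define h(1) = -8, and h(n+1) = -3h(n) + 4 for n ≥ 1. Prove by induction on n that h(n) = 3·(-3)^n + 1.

Base case: h(1) = -8, and 3·(-3)^1 + 1 = -9 + 1 = -8.
Assume h(m) = 3·(-3)^m + 1 for some m ≥ 1.
Then h(m+1) = -3h(m) + 4 = -3·(3·(-3)^m + 1) + 4 = -9·(-3)^m − 3 + 4 = 3·(-3)^{m+1} + 1.
This completes the inductive step, so h(n) = 3·(-3)^n + 1 for all n ≥ 1.

h(n) = 3·(-3)^n + 1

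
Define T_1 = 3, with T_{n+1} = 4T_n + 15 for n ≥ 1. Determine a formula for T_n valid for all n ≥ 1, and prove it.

Claim: T_n = 2·4^n − 5.

Base case: T_1 = 3, and 2·4^1 − 5 = 8 − 5 = 3.
Assume T_j = 2·4^j − 5 for some j ≥ 1.
Then T_{j+1} = 4T_j + 15 = 4·(2·4^j − 5) + 15 = 8·4^j − 20 + 15 = 2·4^{j+1} − 5.
So the formula holds for j+1, and by induction T_n = 2·4^n − 5 for all n ≥ 1.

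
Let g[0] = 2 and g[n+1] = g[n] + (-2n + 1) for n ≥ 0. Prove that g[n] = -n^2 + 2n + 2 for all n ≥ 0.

Base case: g[0] = 2, and -0^2 + 2·0 + 2 = 2.
Assume g[m] = -m^2 + 2m + 2.
Then g[m+1] = g[m] + (-2m + 1) = (-m^2 + 2m + 2) + (-2m + 1) = -m^2 + 3,
and -(m+1)^2 + 2·(m+1) + 2 = -m^2 + 3.
This completes the inductive step, so g[n] = -n^2 + 2n + 2 for all n ≥ 0.

g[n] = -n^2 + 2n + 2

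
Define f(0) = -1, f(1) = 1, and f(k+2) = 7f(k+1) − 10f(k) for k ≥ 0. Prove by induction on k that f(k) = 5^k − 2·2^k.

Base cases: f(0) = -1 and 5^0 − 2·2^0 = -1; f(1) = 1 and 5^1 − 2·2^1 = 1.
Assume f(j) = 5^j − 2·2^j for all 0 ≤ j ≤ r, where r ≥ 1.
Then f(r+1) = 7f(r) − 10f(r−1) = 7·(5^r − 2·2^r) − 10·(5^{r−1} − 2·2^{r−1}) = (7·5 − 10)5^{r−1} − 2·(7·2 − 10)2^{r−1} = 25·5^{r−1} − 8·2^{r−1} = 5^{r+1} − 2·2^{r+1}.
By strong induction, f(k) = 5^k − 2·2^k for all k ≥ 0.

f(k) = 5^k − 2·2^k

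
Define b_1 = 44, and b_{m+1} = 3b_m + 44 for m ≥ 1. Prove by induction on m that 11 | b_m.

Base case: b_1 = 44 = 11·4, so 11 | b_1.
Assume 11 | b_j, so b_j = 11t for some integer t.
Then b_{j+1} = 3b_j + 44 = 3·(11t) + 44 = 11(3t + 4), so 11 | b_{j+1}.
This completes the inductive step, so 11 | b_m for all m ≥ 1.

11 | b_m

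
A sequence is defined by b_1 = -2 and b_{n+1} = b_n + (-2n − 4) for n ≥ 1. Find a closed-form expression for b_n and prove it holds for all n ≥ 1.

Claim: b_n = -n^2 − 3n + 2.

Base case: b_1 = -2, and -1^2 − 3·1 + 2 = -2.
Assume b_m = -m^2 − 3m + 2.
Then b_{m+1} = b_m + (-2m − 4) = (-m^2 − 3m + 2) + (-2m − 4) = -m^2 − 5m − 2,
and -(m+1)^2 − 3·(m+1) + 2 = -m^2 − 5m − 2.
This completes the inductive step, so b_n = -n^2 − 3n + 2 for all n ≥ 1.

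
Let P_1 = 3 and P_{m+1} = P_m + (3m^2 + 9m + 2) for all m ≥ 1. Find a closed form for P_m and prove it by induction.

Claim: P_m = m^3 + 3m^2 − 2m + 1.

Base case: P_1 = 3, and 1^3 + 3·1^2 − 2·1 + 1 = 3.
Assume P_r = r^3 + 3r^2 − 2r + 1.
Then P_{r+1} = P_r + (3r^2 + 9r + 2) = (r^3 + 3r^2 − 2r + 1) + (3r^2 + 9r + 2) = r^3 + 6r^2 + 7r + 3,
and (r+1)^3 + 3·(r+1)^2 − 2·(r+1) + 1 = r^3 + 6r^2 + 7r + 3.
This completes the inductive step, so P_m = m^3 + 3m^2 − 2m + 1 for all m ≥ 1.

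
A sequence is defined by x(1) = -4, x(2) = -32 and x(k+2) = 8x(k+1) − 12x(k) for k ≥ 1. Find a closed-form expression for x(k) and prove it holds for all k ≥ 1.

Claim: x(k) = 2^k − 6^k.

Base cases: x(1) = -4 and 2^1 − 6^1 = -4; x(2) = -32 and 2^2 − 6^2 = -32.
Assume x(j) = 2^j − 6^j for all 1 ≤ j ≤ r, where r ≥ 2.
Then x(r+1) = 8x(r) − 12x(r−1) = 8·(2^r − 6^r) − 12·(2^{r−1} − 6^{r−1}) = (8·2 − 12)2^{r−1} − (8·6 − 12)6^{r−1} = 4·2^{r−1} − 36·6^{r−1} = 2^{r+1} − 6^{r+1}.
Hence x(k) = 2^k − 6^k for every k ≥ 1, by strong induction.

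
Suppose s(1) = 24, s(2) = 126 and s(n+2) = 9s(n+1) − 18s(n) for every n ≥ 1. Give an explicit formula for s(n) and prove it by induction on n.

Claim: s(n) = 3·6^n + 2·3^n.

Base cases: s(1) = 24 and 3·6^1 + 2·3^1 = 24; s(2) = 126 and 3·6^2 + 2·3^2 = 126.
Assume s(j) = 3·6^j + 2·3^j for all 1 ≤ j ≤ m, where m ≥ 2.
Then s(m+1) = 9s(m) − 18s(m−1) = 9·(3·6^m + 2·3^m) − 18·(3·6^{m−1} + 2·3^{m−1}) = 3·(9·6 − 18)6^{m−1} + 2·(9·3 − 18)3^{m−1} = 108·6^{m−1} + 18·3^{m−1} = 3·6^{m+1} + 2·3^{m+1}.
This completes the inductive step, so s(n) = 3·6^n + 2·3^n for all n ≥ 1.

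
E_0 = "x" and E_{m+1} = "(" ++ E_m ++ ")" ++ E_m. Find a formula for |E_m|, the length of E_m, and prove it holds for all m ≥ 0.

Claim: |E_m| = 3·2^m − 2.

Base case: |E_0| = 1, and 3·2^0 − 2 = 1.
Assume |E_k| = 3·2^k − 2.
Then |E_{k+1}| = 1 + |E_k| + 1 + |E_k| = 2|E_k| + 2 = 2(3·2^k − 2) + 2 = 3·2^{k+1} − 4 + 2 = 3·2^{k+1} − 2.
By induction, |E_m| = 3·2^m − 2 for all m ≥ 0.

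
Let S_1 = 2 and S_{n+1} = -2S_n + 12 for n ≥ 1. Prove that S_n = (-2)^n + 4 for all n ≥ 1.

Base case: S_1 = 2, and (-2)^1 + 4 = -2 + 4 = 2.
Assume S_j = (-2)^j + 4 for some j ≥ 1.
Then S_{j+1} = -2S_j + 12 = -2·((-2)^j + 4) + 12 = -2·(-2)^j − 8 + 12 = (-2)^{j+1} + 4.
By induction, S_n = (-2)^n + 4 for all n ≥ 1.

S_n = (-2)^n + 4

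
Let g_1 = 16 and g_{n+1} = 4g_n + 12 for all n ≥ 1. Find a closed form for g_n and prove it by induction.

Claim: g_n = 5·4^n − 4.

Base case: g_1 = 16, and 5·4^1 − 4 = 20 − 4 = 16.
Assume g_m = 5·4^m − 4 for some m ≥ 1.
Then g_{m+1} = 4g_m + 12 = 4·(5·4^m − 4) + 12 = 20·4^m − 16 + 12 = 5·4^{m+1} − 4.
Hence g_n = 5·4^n − 4 for every n ≥ 1, by induction.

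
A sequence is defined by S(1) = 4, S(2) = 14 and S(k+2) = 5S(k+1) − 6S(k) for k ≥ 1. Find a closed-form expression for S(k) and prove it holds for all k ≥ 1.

Claim: S(k) = 2·3^k − 2^k.

Base cases: S(1) = 4 and 2·3^1 − 2^1 = 4; S(2) = 14 and 2·3^2 − 2^2 = 14.
Assume S(j) = 2·3^j − 2^j for all 1 ≤ j ≤ r, where r ≥ 2.
Then S(r+1) = 5S(r) − 6S(r−1) = 5·(2·3^r − 2^r) − 6·(2·3^{r−1} − 2^{r−1}) = 2·(5·3 − 6)3^{r−1} − (5·2 − 6)2^{r−1} = 18·3^{r−1} − 4·2^{r−1} = 2·3^{r+1} − 2^{r+1}.
This completes the inductive step, so S(k) = 2·3^k − 2^k for all k ≥ 1.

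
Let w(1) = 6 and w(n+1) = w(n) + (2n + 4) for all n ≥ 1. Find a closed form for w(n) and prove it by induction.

Claim: w(n) = n^2 + 3n + 2.

Base case: w(1) = 6, and 1^2 + 3·1 + 2 = 6.
Assume w(k) = k^2 + 3k + 2.
Then w(k+1) = w(k) + (2k + 4) = (k^2 + 3k + 2) + (2k + 4) = k^2 + 5k + 6,
and (k+1)^2 + 3·(k+1) + 2 = k^2 + 5k + 6.
Hence w(n) = n^2 + 3n + 2 for every n ≥ 1, by induction.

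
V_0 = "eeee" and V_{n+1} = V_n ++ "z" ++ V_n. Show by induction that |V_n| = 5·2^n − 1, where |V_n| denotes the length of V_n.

Base case: |V_0| = 4, and 5·2^0 − 1 = 4.
Assume |V_j| = 5·2^j − 1.
Then |V_{j+1}| = |V_j| + 1 + |V_j| = 2|V_j| + 1 = 2(5·2^j − 1) + 1 = 5·2^{j+1} − 2 + 1 = 5·2^{j+1} − 1.
Hence |V_n| = 5·2^n − 1 for every n ≥ 0, by induction.

|V_n| = 5·2^n − 1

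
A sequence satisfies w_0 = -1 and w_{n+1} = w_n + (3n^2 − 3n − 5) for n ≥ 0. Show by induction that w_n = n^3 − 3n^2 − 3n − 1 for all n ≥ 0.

Base case: w_0 = -1, and 0^3 − 3·0^2 − 3·0 − 1 = -1.
Assume w_r = r^3 − 3r^2 − 3r − 1.
Then w_{r+1} = w_r + (3r^2 − 3r − 5) = (r^3 − 3r^2 − 3r − 1) + (3r^2 − 3r − 5) = r^3 − 6r − 6,
and (r+1)^3 − 3·(r+1)^2 − 3·(r+1) − 1 = r^3 − 6r − 6.
By induction, w_n = n^3 − 3n^2 − 3n − 1 for all n ≥ 0.

w_n = n^3 − 3n^2 − 3n − 1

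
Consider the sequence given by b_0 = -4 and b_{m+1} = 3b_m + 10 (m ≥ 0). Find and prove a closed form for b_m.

Claim: b_m = 3^m − 5.

Base case: b_0 = -4, and 3^0 − 5 = 1 − 5 = -4.
Assume b_k = 3^k − 5 for some k ≥ 0.
Then b_{k+1} = 3b_k + 10 = 3·(3^k − 5) + 10 = 3^{k+1} − 15 + 10 = 3^{k+1} − 5.
Hence b_m = 3^m − 5 for every m ≥ 0, by induction.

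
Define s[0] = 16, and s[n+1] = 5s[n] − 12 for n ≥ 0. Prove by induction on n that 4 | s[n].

Base case: s[0] = 16 = 4·4, so 4 | s[0].
Assume 4 | s[r], so s[r] = 4t for some integer t.
Then s[r+1] = 5s[r] − 12 = 5·(4t) − 12 = 4(5t − 3), so 4 | s[r+1].
By induction, 4 | s[n] for all n ≥ 0.

4 | s[n]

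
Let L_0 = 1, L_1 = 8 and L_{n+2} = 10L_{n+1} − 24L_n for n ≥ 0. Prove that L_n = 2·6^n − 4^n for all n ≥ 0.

Base cases: L_0 = 1 and 2·6^0 − 4^0 = 1; L_1 = 8 and 2·6^1 − 4^1 = 8.
Assume L_j = 2·6^j − 4^j for all 0 ≤ j ≤ m, where m ≥ 1.
Then L_{m+1} = 10L_m − 24L_{m−1} = 10·(2·6^m − 4^m) − 24·(2·6^{m−1} − 4^{m−1}) = 2·(10·6 − 24)6^{m−1} − (10·4 − 24)4^{m−1} = 72·6^{m−1} − 16·4^{m−1} = 2·6^{m+1} − 4^{m+1}.
This completes the inductive step, so L_n = 2·6^n − 4^n for all n ≥ 0.

L_n = 2·6^n − 4^n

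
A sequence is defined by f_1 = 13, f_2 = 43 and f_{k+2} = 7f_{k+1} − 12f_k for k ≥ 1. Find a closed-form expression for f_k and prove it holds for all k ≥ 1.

Claim: f_k = 3·3^k + 4^k.

Base cases: f_1 = 13 and 3·3^1 + 4^1 = 13; f_2 = 43 and 3·3^2 + 4^2 = 43.
Assume f_j = 3·3^j + 4^j for all 1 ≤ j ≤ m, where m ≥ 2.
Then f_{m+1} = 7f_m − 12f_{m−1} = 7·(3·3^m + 4^m) − 12·(3·3^{m−1} + 4^{m−1}) = 3·(7·3 − 12)3^{m−1} + (7·4 − 12)4^{m−1} = 27·3^{m−1} + 16·4^{m−1} = 3·3^{m+1} + 4^{m+1}.
Hence f_k = 3·3^k + 4^k for every k ≥ 1, by strong induction.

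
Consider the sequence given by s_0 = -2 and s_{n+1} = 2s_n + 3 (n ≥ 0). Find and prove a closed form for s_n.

Claim: s_n = 2^n − 3.

Base case: s_0 = -2, and 2^0 − 3 = 1 − 3 = -2.
Assume s_r = 2^r − 3 for some r ≥ 0.
Then s_{r+1} = 2s_r + 3 = 2·(2^r − 3) + 3 = 2^{r+1} − 6 + 3 = 2^{r+1} − 3.
So the formula holds for r+1, and by induction s_n = 2^n − 3 for all n ≥ 0.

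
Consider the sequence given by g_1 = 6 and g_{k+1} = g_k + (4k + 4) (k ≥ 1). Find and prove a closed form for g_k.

Claim: g_k = 2k^2 + 2k + 2.

Base case: g_1 = 6, and 2·1^2 + 2·1 + 2 = 6.
Assume g_m = 2m^2 + 2m + 2.
Then g_{m+1} = g_m + (4m + 4) = (2m^2 + 2m + 2) + (4m + 4) = 2m^2 + 6m + 6,
and 2·(m+1)^2 + 2·(m+1) + 2 = 2m^2 + 6m + 6.
Hence g_k = 2k^2 + 2k + 2 for every k ≥ 1, by induction.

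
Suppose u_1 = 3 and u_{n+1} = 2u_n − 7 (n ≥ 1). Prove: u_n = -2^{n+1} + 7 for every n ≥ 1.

Base case: u_1 = 3, and -2^{1+1} + 7 = -4 + 7 = 3.
Assume u_k = -2^{k+1} + 7 for some k ≥ 1.
Then u_{k+1} = 2u_k − 7 = 2·(-2^{k+1} + 7) − 7 = -2^{k+2} + 14 − 7 = -2^{k+2} + 7.
So the formula holds for k+1, and by induction u_n = -2^{n+1} + 7 for all n ≥ 1.

u_n = -2^{n+1} + 7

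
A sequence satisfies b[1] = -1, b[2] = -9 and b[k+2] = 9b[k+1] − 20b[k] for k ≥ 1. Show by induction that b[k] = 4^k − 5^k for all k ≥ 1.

Base cases: b[1] = -1 and 4^1 − 5^1 = -1; b[2] = -9 and 4^2 − 5^2 = -9.
Assume b[j] = 4^j − 5^j for all 1 ≤ j ≤ m, where m ≥ 2.
Then b[m+1] = 9b[m] − 20b[m−1] = 9·(4^m − 5^m) − 20·(4^{m−1} − 5^{m−1}) = (9·4 − 20)4^{m−1} − (9·5 − 20)5^{m−1} = 16·4^{m−1} − 25·5^{m−1} = 4^{m+1} − 5^{m+1}.
This completes the inductive step, so b[k] = 4^k − 5^k for all k ≥ 1.

b[k] = 4^k − 5^k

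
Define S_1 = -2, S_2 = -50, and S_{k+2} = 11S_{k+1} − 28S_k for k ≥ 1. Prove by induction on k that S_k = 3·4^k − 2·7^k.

Base cases: S_1 = -2 and 3·4^1 − 2·7^1 = -2; S_2 = -50 and 3·4^2 − 2·7^2 = -50.
Assume S_j = 3·4^j − 2·7^j for all 1 ≤ j ≤ r, where r ≥ 2.
Then S_{r+1} = 11S_r − 28S_{r−1} = 11·(3·4^r − 2·7^r) − 28·(3·4^{r−1} − 2·7^{r−1}) = 3·(11·4 − 28)4^{r−1} − 2·(11·7 − 28)7^{r−1} = 48·4^{r−1} − 98·7^{r−1} = 3·4^{r+1} − 2·7^{r+1}.
So the formula holds for r+1, and by strong induction S_k = 3·4^k − 2·7^k for all k ≥ 1.

S_k = 3·4^k − 2·7^k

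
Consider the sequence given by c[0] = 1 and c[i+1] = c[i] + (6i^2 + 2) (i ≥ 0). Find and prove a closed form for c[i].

Claim: c[i] = 2i^3 − 3i^2 + 3i + 1.

Base case: c[0] = 1, and 2·0^3 − 3·0^2 + 3·0 + 1 = 1.
Assume c[m] = 2m^3 − 3m^2 + 3m + 1.
Then c[m+1] = c[m] + (6m^2 + 2) = (2m^3 − 3m^2 + 3m + 1) + (6m^2 + 2) = 2m^3 + 3m^2 + 3m + 3,
and 2·(m+1)^3 − 3·(m+1)^2 + 3·(m+1) + 1 = 2m^3 + 3m^2 + 3m + 3.
This completes the inductive step, so c[i] = 2i^3 − 3i^2 + 3i + 1 for all i ≥ 0.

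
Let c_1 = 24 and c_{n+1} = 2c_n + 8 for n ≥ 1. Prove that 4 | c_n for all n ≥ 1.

Base case: c_1 = 24 = 4·6, so 4 | c_1.
Assume 4 | c_m, so c_m = 4t for some integer t.
Then c_{m+1} = 2c_m + 8 = 2·(4t) + 8 = 4(2t + 2), so 4 | c_{m+1}.
This completes the inductive step, so 4 | c_n for all n ≥ 1.

4 | c_n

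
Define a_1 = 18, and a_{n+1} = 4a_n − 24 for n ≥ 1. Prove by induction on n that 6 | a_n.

Base case: a_1 = 18 = 6·3, so 6 | a_1.
Assume 6 | a_r, so a_r = 6t for some integer t.
Then a_{r+1} = 4a_r − 24 = 4·(6t) − 24 = 6(4t − 4), so 6 | a_{r+1}.
So the property holds for r+1, and by induction 6 | a_n for all n ≥ 1.

6 | a_n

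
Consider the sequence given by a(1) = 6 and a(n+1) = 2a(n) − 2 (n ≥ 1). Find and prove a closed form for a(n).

Claim: a(n) = 2^{n+1} + 2.

Base case: a(1) = 6, and 2^{1+1} + 2 = 4 + 2 = 6.
Assume a(m) = 2^{m+1} + 2 for some m ≥ 1.
Then a(m+1) = 2a(m) − 2 = 2·(2^{m+1} + 2) − 2 = 2^{m+2} + 4 − 2 = 2^{m+2} + 2.
Hence a(n) = 2^{n+1} + 2 for every n ≥ 1, by induction.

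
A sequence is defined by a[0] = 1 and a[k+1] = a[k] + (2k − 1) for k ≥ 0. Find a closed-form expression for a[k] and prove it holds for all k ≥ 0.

Claim: a[k] = k^2 − 2k + 1.

Base case: a[0] = 1, and 0^2 − 2·0 + 1 = 1.
Assume a[j] = j^2 − 2j + 1.
Then a[j+1] = a[j] + (2j − 1) = (j^2 − 2j + 1) + (2j − 1) = j^2,
and (j+1)^2 − 2·(j+1) + 1 = j^2.
This completes the inductive step, so a[k] = k^2 − 2k + 1 for all k ≥ 0.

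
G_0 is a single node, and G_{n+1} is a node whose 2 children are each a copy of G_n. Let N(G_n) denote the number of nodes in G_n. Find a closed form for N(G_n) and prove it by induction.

Claim: N(G_n) = 2^{n+1} − 1.

Base case: N(G_0) = 1, and 2^{0+1} − 1 = 1.
Assume N(G_m) = 2^{m+1} − 1.
Then N(G_{m+1}) = 1 + 2N(G_m) = 1 + 2(2^{m+1} − 1) = 2^{m+2} − 2 + 1 = 2^{m+2} − 1.
So the formula holds for m+1, and by induction N(G_n) = 2^{n+1} − 1 for all n ≥ 0.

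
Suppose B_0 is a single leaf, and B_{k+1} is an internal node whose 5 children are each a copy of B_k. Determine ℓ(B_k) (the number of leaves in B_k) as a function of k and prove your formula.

Claim: ℓ(B_k) = 5^k.

Base case: ℓ(B_0) = 1, and 5^0 = 1.
Assume ℓ(B_j) = 5^j.
Then ℓ(B_{j+1}) = 5·ℓ(B_j) = 5·5^j = 5^{j+1}.
So the formula holds for j+1, and by induction ℓ(B_k) = 5^k for all k ≥ 0.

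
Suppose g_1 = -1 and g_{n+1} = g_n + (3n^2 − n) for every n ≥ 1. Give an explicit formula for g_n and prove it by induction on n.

Claim: g_n = n^3 − 2n^2 + n − 1.

Base case: g_1 = -1, and 1^3 − 2·1^2 + 1 − 1 = -1.
Assume g_k = k^3 − 2k^2 + k − 1.
Then g_{k+1} = g_k + (3k^2 − k) = (k^3 − 2k^2 + k − 1) + (3k^2 − k) = k^3 + k^2 − 1,
and (k+1)^3 − 2·(k+1)^2 + (k+1) − 1 = k^3 + k^2 − 1.
This completes the inductive step, so g_n = n^3 − 2n^2 + n − 1 for all n ≥ 1.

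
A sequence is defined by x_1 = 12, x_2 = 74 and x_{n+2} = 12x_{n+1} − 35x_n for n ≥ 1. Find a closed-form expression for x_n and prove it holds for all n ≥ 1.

Claim: x_n = 5^n + 7^n.

Base cases: x_1 = 12 and 5^1 + 7^1 = 12; x_2 = 74 and 5^2 + 7^2 = 74.
Assume x_j = 5^j + 7^j for all 1 ≤ j ≤ m, where m ≥ 2.
Then x_{m+1} = 12x_m − 35x_{m−1} = 12·(5^m + 7^m) − 35·(5^{m−1} + 7^{m−1}) = (12·5 − 35)5^{m−1} + (12·7 − 35)7^{m−1} = 25·5^{m−1} + 49·7^{m−1} = 5^{m+1} + 7^{m+1}.
By strong induction, x_n = 5^n + 7^n for all n ≥ 1.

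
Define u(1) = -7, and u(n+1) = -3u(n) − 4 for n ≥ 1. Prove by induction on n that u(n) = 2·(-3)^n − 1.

Base case: u(1) = -7, and 2·(-3)^1 − 1 = -6 − 1 = -7.
Assume u(m) = 2·(-3)^m − 1 for some m ≥ 1.
Then u(m+1) = -3u(m) − 4 = -3·(2·(-3)^m − 1) − 4 = -6·(-3)^m + 3 − 4 = 2·(-3)^{m+1} − 1.
Hence u(n) = 2·(-3)^n − 1 for every n ≥ 1, by induction.

u(n) = 2·(-3)^n − 1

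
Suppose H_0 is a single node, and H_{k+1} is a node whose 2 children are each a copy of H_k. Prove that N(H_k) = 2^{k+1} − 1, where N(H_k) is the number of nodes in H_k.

Base case: N(H_0) = 1, and 2^{0+1} − 1 = 1.
Assume N(H_r) = 2^{r+1} − 1.
Then N(H_{r+1}) = 1 + 2N(H_r) = 1 + 2(2^{r+1} − 1) = 2^{r+2} − 2 + 1 = 2^{r+2} − 1.
By induction, N(H_k) = 2^{k+1} − 1 for all k ≥ 0.

N(H_k) = 2^{k+1} − 1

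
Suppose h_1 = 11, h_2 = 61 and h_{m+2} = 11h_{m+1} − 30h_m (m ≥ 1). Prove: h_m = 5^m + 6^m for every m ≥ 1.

Base cases: h_1 = 11 and 5^1 + 6^1 = 11; h_2 = 61 and 5^2 + 6^2 = 61.
Assume h_i = 5^i + 6^i for all 1 ≤ i ≤ j, where j ≥ 2.
Then h_{j+1} = 11h_j − 30h_{j−1} = 11·(5^j + 6^j) − 30·(5^{j−1} + 6^{j−1}) = (11·5 − 30)5^{j−1} + (11·6 − 30)6^{j−1} = 25·5^{j−1} + 36·6^{j−1} = 5^{j+1} + 6^{j+1}.
Hence h_m = 5^m + 6^m for every m ≥ 1, by strong induction.

h_m = 5^m + 6^m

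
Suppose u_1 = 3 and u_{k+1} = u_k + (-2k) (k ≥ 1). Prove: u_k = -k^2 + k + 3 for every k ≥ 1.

Base case: u_1 = 3, and -1^2 + 1 + 3 = 3.
Assume u_m = -m^2 + m + 3.
Then u_{m+1} = u_m + (-2m) = (-m^2 + m + 3) + (-2m) = -m^2 − m + 3,
and -(m+1)^2 + (m+1) + 3 = -m^2 − m + 3.
This completes the inductive step, so u_k = -k^2 + k + 3 for all k ≥ 1.

u_k = -k^2 + k + 3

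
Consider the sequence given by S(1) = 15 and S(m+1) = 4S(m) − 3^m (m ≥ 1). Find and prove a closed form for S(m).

Claim: S(m) = 3·4^m + 3^m.

Base case: S(1) = 15, and 3·4^1 + 3^1 = 12 + 3 = 15.
Assume S(j) = 3·4^j + 3^j for some j ≥ 1.
Then S(j+1) = 4S(j) − 3^j = 4·(3·4^j + 3^j) − 3^j = 3·4^{j+1} + 4·3^j − 3^j = 3·4^{j+1} + 3·3^j = 3·4^{j+1} + 3^{j+1}.
This completes the inductive step, so S(m) = 3·4^m + 3^m for all m ≥ 1.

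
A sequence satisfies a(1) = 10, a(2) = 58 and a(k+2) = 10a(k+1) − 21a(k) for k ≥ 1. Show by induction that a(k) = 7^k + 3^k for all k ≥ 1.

Base cases: a(1) = 10 and 7^1 + 3^1 = 10; a(2) = 58 and 7^2 + 3^2 = 58.
Assume a(j) = 7^j + 3^j for all 1 ≤ j ≤ m, where m ≥ 2.
Then a(m+1) = 10a(m) − 21a(m−1) = 10·(7^m + 3^m) − 21·(7^{m−1} + 3^{m−1}) = (10·7 − 21)7^{m−1} + (10·3 − 21)3^{m−1} = 49·7^{m−1} + 9·3^{m−1} = 7^{m+1} + 3^{m+1}.
So the formula holds for m+1, and by strong induction a(k) = 7^k + 3^k for all k ≥ 1.

a(k) = 7^k + 3^k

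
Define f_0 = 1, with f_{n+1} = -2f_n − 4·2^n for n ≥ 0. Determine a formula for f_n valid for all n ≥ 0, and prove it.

Claim: f_n = 2·(-2)^n − 2^n.

Base case: f_0 = 1, and 2·(-2)^0 − 2^0 = 2 − 1 = 1.
Assume f_k = 2·(-2)^k − 2^k for some k ≥ 0.
Then f_{k+1} = -2f_k − 4·2^k = -2·(2·(-2)^k − 2^k) − 4·2^k = 2·(-2)^{k+1} + 2·2^k − 4·2^k = 2·(-2)^{k+1} − 2·2^k = 2·(-2)^{k+1} − 2^{k+1}.
Hence f_n = 2·(-2)^n − 2^n for every n ≥ 0, by induction.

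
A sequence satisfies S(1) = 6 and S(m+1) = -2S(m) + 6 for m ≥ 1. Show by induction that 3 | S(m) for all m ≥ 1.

Base case: S(1) = 6 = 3·2, so 3 | S(1).
Assume 3 | S(r), so S(r) = 3t for some integer t.
Then S(r+1) = -2S(r) + 6 = -2·(3t) + 6 = 3(-2t + 2), so 3 | S(r+1).
By induction, 3 | S(m) for all m ≥ 1.

3 | S(m)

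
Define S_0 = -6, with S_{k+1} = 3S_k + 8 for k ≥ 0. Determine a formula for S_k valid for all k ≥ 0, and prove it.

Claim: S_k = -2·3^k − 4.

Base case: S_0 = -6, and -2·3^0 − 4 = -2 − 4 = -6.
Assume S_m = -2·3^m − 4 for some m ≥ 0.
Then S_{m+1} = 3S_m + 8 = 3·(-2·3^m − 4) + 8 = -6·3^m − 12 + 8 = -2·3^{m+1} − 4.
This completes the inductive step, so S_k = -2·3^k − 4 for all k ≥ 0.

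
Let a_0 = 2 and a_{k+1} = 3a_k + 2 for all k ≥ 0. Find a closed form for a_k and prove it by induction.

Claim: a_k = 3^{k+1} − 1.

Base case: a_0 = 2, and 3^{0+1} − 1 = 3 − 1 = 2.
Assume a_r = 3^{r+1} − 1 for some r ≥ 0.
Then a_{r+1} = 3a_r + 2 = 3·(3^{r+1} − 1) + 2 = 3^{r+2} − 3 + 2 = 3^{r+2} − 1.
This completes the inductive step, so a_k = 3^{k+1} − 1 for all k ≥ 0.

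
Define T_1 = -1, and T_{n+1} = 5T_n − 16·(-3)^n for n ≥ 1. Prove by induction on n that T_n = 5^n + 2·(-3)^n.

Base case: T_1 = -1, and 5^1 + 2·(-3)^1 = 5 − 6 = -1.
Assume T_r = 5^r + 2·(-3)^r for some r ≥ 1.
Then T_{r+1} = 5T_r − 16·(-3)^r = 5·(5^r + 2·(-3)^r) − 16·(-3)^r = 5^{r+1} + 10·(-3)^r − 16·(-3)^r = 5^{r+1} − 6·(-3)^r = 5^{r+1} + 2·(-3)^{r+1}.
So the formula holds for r+1, and by induction T_n = 5^n + 2·(-3)^n for all n ≥ 1.

T_n = 5^n + 2·(-3)^n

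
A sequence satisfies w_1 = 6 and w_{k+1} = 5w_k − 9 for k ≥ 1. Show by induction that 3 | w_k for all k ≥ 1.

Base case: w_1 = 6 = 3·2, so 3 | w_1.
Assume 3 | w_m, so w_m = 3t for some integer t.
Then w_{m+1} = 5w_m − 9 = 5·(3t) − 9 = 3(5t − 3), so 3 | w_{m+1}.
This completes the inductive step, so 3 | w_k for all k ≥ 1.

3 | w_k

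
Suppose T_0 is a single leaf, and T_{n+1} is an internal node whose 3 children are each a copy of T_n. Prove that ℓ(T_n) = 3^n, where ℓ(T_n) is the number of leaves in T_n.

Base case: ℓ(T_0) = 1, and 3^0 = 1.
Assume ℓ(T_r) = 3^r.
Then ℓ(T_{r+1}) = 3·ℓ(T_r) = 3·3^r = 3^{r+1}.
This completes the inductive step, so ℓ(T_n) = 3^n for all n ≥ 0.

ℓ(T_n) = 3^n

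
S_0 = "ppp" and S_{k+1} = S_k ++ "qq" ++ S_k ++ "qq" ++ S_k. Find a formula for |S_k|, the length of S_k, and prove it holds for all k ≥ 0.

Claim: |S_k| = 5·3^k − 2.

Base case: |S_0| = 3, and 5·3^0 − 2 = 3.
Assume |S_m| = 5·3^m − 2.
Then |S_{m+1}| = 3|S_m| + 4 = 3(5·3^m − 2) + 4 = 5·3^{m+1} − 6 + 4 = 5·3^{m+1} − 2.
So the formula holds for m+1, and by induction |S_k| = 5·3^k − 2 for all k ≥ 0.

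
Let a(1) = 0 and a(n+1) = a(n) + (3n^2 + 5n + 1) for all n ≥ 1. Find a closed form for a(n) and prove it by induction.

Claim: a(n) = n^3 + n^2 − n − 1.

Base case: a(1) = 0, and 1^3 + 1^2 − 1 − 1 = 0.
Assume a(m) = m^3 + m^2 − m − 1.
Then a(m+1) = a(m) + (3m^2 + 5m + 1) = (m^3 + m^2 − m − 1) + (3m^2 + 5m + 1) = m^3 + 4m^2 + 4m,
and (m+1)^3 + (m+1)^2 − (m+1) − 1 = m^3 + 4m^2 + 4m.
By induction, a(n) = n^3 + n^2 − n − 1 for all n ≥ 1.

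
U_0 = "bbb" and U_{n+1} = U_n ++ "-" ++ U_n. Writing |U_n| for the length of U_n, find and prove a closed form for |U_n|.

Claim: |U_n| = 2^{n+2} − 1.

Base case: |U_0| = 3, and 2^{0+2} − 1 = 3.
Assume |U_j| = 2^{j+2} − 1.
Then |U_{j+1}| = |U_j| + 1 + |U_j| = 2|U_j| + 1 = 2(2^{j+2} − 1) + 1 = 2^{j+3} − 2 + 1 = 2^{j+3} − 1.
So the formula holds for j+1, and by induction |U_n| = 2^{n+2} − 1 for all n ≥ 0.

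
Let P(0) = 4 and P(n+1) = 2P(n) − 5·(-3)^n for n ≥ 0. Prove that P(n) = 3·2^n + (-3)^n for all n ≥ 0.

Base case: P(0) = 4, and 3·2^0 + (-3)^0 = 3 + 1 = 4.
Assume P(k) = 3·2^k + (-3)^k for some k ≥ 0.
Then P(k+1) = 2P(k) − 5·(-3)^k = 2·(3·2^k + (-3)^k) − 5·(-3)^k = 3·2^{k+1} + 2·(-3)^k − 5·(-3)^k = 3·2^{k+1} − 3·(-3)^k = 3·2^{k+1} + (-3)^{k+1}.
Hence P(n) = 3·2^n + (-3)^n for every n ≥ 0, by induction.

P(n) = 3·2^n + (-3)^n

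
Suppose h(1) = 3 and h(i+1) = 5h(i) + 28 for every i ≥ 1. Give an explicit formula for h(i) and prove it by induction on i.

Claim: h(i) = 2·5^i − 7.

Base case: h(1) = 3, and 2·5^1 − 7 = 10 − 7 = 3.
Assume h(r) = 2·5^r − 7 for some r ≥ 1.
Then h(r+1) = 5h(r) + 28 = 5·(2·5^r − 7) + 28 = 10·5^r − 35 + 28 = 2·5^{r+1} − 7.
So the formula holds for r+1, and by induction h(i) = 2·5^i − 7 for all i ≥ 1.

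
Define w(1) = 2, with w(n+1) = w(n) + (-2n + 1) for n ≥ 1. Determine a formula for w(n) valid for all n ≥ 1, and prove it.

Claim: w(n) = -n^2 + 2n + 1.

Base case: w(1) = 2, and -1^2 + 2·1 + 1 = 2.
Assume w(r) = -r^2 + 2r + 1.
Then w(r+1) = w(r) + (-2r + 1) = (-r^2 + 2r + 1) + (-2r + 1) = -r^2 + 2,
and -(r+1)^2 + 2·(r+1) + 1 = -r^2 + 2.
Hence w(n) = -n^2 + 2n + 1 for every n ≥ 1, by induction.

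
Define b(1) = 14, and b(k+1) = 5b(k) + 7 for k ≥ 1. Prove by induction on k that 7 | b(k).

Base case: b(1) = 14 = 7·2, so 7 | b(1).
Assume 7 | b(r), so b(r) = 7t for some integer t.
Then b(r+1) = 5b(r) + 7 = 5·(7t) + 7 = 7(5t + 1), so 7 | b(r+1).
This completes the inductive step, so 7 | b(k) for all k ≥ 1.

7 | b(k)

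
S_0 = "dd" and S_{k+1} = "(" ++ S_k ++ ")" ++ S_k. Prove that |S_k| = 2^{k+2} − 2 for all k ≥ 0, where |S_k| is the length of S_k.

Base case: |S_0| = 2, and 2^{0+2} − 2 = 2.
Assume |S_r| = 2^{r+2} − 2.
Then |S_{r+1}| = 1 + |S_r| + 1 + |S_r| = 2|S_r| + 2 = 2(2^{r+2} − 2) + 2 = 2^{r+3} − 4 + 2 = 2^{r+3} − 2.
This completes the inductive step, so |S_k| = 2^{k+2} − 2 for all k ≥ 0.

|S_k| = 2^{k+2} − 2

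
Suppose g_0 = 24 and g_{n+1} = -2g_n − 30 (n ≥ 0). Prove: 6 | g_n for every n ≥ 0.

Base case: g_0 = 24 = 6·4, so 6 | g_0.
Assume 6 | g_r, so g_r = 6t for some integer t.
Then g_{r+1} = -2g_r − 30 = -2·(6t) − 30 = 6(-2t − 5), so 6 | g_{r+1}.
So the property holds for r+1, and by induction 6 | g_n for all n ≥ 0.

6 | g_n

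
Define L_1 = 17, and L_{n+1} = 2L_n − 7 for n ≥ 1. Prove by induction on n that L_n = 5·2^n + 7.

Base case: L_1 = 17, and 5·2^1 + 7 = 10 + 7 = 17.
Assume L_r = 5·2^r + 7 for some r ≥ 1.
Then L_{r+1} = 2L_r − 7 = 2·(5·2^r + 7) − 7 = 10·2^r + 14 − 7 = 5·2^{r+1} + 7.
So the formula holds for r+1, and by induction L_n = 5·2^n + 7 for all n ≥ 1.

L_n = 5·2^n + 7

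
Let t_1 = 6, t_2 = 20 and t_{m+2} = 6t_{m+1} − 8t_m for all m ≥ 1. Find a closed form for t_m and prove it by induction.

Claim: t_m = 2^m + 4^m.

Base cases: t_1 = 6 and 2^1 + 4^1 = 6; t_2 = 20 and 2^2 + 4^2 = 20.
Assume t_i = 2^i + 4^i for all 1 ≤ i ≤ j, where j ≥ 2.
Then t_{j+1} = 6t_j − 8t_{j−1} = 6·(2^j + 4^j) − 8·(2^{j−1} + 4^{j−1}) = (6·2 − 8)2^{j−1} + (6·4 − 8)4^{j−1} = 4·2^{j−1} + 16·4^{j−1} = 2^{j+1} + 4^{j+1}.
This completes the inductive step, so t_m = 2^m + 4^m for all m ≥ 1.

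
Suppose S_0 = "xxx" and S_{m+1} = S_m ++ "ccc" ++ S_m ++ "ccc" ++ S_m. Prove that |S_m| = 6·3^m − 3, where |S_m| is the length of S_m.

Base case: |S_0| = 3, and 6·3^0 − 3 = 3.
Assume |S_r| = 6·3^r − 3.
Then |S_{r+1}| = 3|S_r| + 6 = 3(6·3^r − 3) + 6 = 6·3^{r+1} − 9 + 6 = 6·3^{r+1} − 3.
Hence |S_m| = 6·3^m − 3 for every m ≥ 0, by induction.

|S_m| = 6·3^m − 3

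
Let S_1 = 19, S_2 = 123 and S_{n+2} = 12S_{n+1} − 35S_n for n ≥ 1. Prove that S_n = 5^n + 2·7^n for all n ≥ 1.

Base cases: S_1 = 19 and 5^1 + 2·7^1 = 19; S_2 = 123 and 5^2 + 2·7^2 = 123.
Assume S_j = 5^j + 2·7^j for all 1 ≤ j ≤ r, where r ≥ 2.
Then S_{r+1} = 12S_r − 35S_{r−1} = 12·(5^r + 2·7^r) − 35·(5^{r−1} + 2·7^{r−1}) = (12·5 − 35)5^{r−1} + 2·(12·7 − 35)7^{r−1} = 25·5^{r−1} + 98·7^{r−1} = 5^{r+1} + 2·7^{r+1}.
This completes the inductive step, so S_n = 5^n + 2·7^n for all n ≥ 1.

S_n = 5^n + 2·7^n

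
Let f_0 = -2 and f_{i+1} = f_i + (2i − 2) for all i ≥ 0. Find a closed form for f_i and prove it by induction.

Claim: f_i = i^2 − 3i − 2.

Base case: f_0 = -2, and 0^2 − 3·0 − 2 = -2.
Assume f_m = m^2 − 3m − 2.
Then f_{m+1} = f_m + (2m − 2) = (m^2 − 3m − 2) + (2m − 2) = m^2 − m − 4,
and (m+1)^2 − 3·(m+1) − 2 = m^2 − m − 4.
Hence f_i = i^2 − 3i − 2 for every i ≥ 0, by induction.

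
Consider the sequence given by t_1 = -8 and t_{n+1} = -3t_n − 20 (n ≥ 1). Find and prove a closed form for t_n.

Claim: t_n = (-3)^n − 5.

Base case: t_1 = -8, and (-3)^1 − 5 = -3 − 5 = -8.
Assume t_r = (-3)^r − 5 for some r ≥ 1.
Then t_{r+1} = -3t_r − 20 = -3·((-3)^r − 5) − 20 = -3·(-3)^r + 15 − 20 = (-3)^{r+1} − 5.
So the formula holds for r+1, and by induction t_n = (-3)^n − 5 for all n ≥ 1.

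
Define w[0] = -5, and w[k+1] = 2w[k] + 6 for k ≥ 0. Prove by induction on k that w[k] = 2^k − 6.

Base case: w[0] = -5, and 2^0 − 6 = 1 − 6 = -5.
Assume w[j] = 2^j − 6 for some j ≥ 0.
Then w[j+1] = 2w[j] + 6 = 2·(2^j − 6) + 6 = 2^{j+1} − 12 + 6 = 2^{j+1} − 6.
Hence w[k] = 2^k − 6 for every k ≥ 0, by induction.

w[k] = 2^k − 6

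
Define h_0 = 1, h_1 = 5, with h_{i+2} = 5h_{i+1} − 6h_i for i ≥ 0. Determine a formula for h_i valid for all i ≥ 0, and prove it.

Claim: h_i = 3·3^i − 2·2^i.

Base cases: h_0 = 1 and 3·3^0 − 2·2^0 = 1; h_1 = 5 and 3·3^1 − 2·2^1 = 5.
Assume h_j = 3·3^j − 2·2^j for all 0 ≤ j ≤ r, where r ≥ 1.
Then h_{r+1} = 5h_r − 6h_{r−1} = 5·(3·3^r − 2·2^r) − 6·(3·3^{r−1} − 2·2^{r−1}) = 3·(5·3 − 6)3^{r−1} − 2·(5·2 − 6)2^{r−1} = 27·3^{r−1} − 8·2^{r−1} = 3·3^{r+1} − 2·2^{r+1}.
This completes the inductive step, so h_i = 3·3^i − 2·2^i for all i ≥ 0.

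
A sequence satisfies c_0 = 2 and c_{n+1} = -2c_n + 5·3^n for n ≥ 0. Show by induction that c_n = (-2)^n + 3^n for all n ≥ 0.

Base case: c_0 = 2, and (-2)^0 + 3^0 = 1 + 1 = 2.
Assume c_m = (-2)^m + 3^m for some m ≥ 0.
Then c_{m+1} = -2c_m + 5·3^m = -2·((-2)^m + 3^m) + 5·3^m = (-2)^{m+1} − 2·3^m + 5·3^m = (-2)^{m+1} + 3·3^m = (-2)^{m+1} + 3^{m+1}.
So the formula holds for m+1, and by induction c_n = (-2)^n + 3^n for all n ≥ 0.

c_n = (-2)^n + 3^n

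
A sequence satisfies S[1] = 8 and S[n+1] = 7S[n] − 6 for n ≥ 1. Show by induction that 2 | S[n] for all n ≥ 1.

Base case: S[1] = 8 = 2·4, so 2 | S[1].
Assume 2 | S[k], so S[k] = 2t for some integer t.
Then S[k+1] = 7S[k] − 6 = 7·(2t) − 6 = 2(7t − 3), so 2 | S[k+1].
Hence 2 | S[n] for every n ≥ 1, by induction.

2 | S[n]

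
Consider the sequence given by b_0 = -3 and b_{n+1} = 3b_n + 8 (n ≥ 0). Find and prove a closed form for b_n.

Claim: b_n = 3^n − 4.

Base case: b_0 = -3, and 3^0 − 4 = 1 − 4 = -3.
Assume b_j = 3^j − 4 for some j ≥ 0.
Then b_{j+1} = 3b_j + 8 = 3·(3^j − 4) + 8 = 3^{j+1} − 12 + 8 = 3^{j+1} − 4.
By induction, b_n = 3^n − 4 for all n ≥ 0.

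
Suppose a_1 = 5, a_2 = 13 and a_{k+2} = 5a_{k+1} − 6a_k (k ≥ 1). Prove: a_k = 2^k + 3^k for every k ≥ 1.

Base cases: a_1 = 5 and 2^1 + 3^1 = 5; a_2 = 13 and 2^2 + 3^2 = 13.
Assume a_i = 2^i + 3^i for all 1 ≤ i ≤ j, where j ≥ 2.
Then a_{j+1} = 5a_j − 6a_{j−1} = 5·(2^j + 3^j) − 6·(2^{j−1} + 3^{j−1}) = (5·2 − 6)2^{j−1} + (5·3 − 6)3^{j−1} = 4·2^{j−1} + 9·3^{j−1} = 2^{j+1} + 3^{j+1}.
Hence a_k = 2^k + 3^k for every k ≥ 1, by strong induction.

a_k = 2^k + 3^k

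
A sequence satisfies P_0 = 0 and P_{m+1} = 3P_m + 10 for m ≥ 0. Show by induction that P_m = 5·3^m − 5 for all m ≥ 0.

Base case: P_0 = 0, and 5·3^0 − 5 = 5 − 5 = 0.
Assume P_k = 5·3^k − 5 for some k ≥ 0.
Then P_{k+1} = 3P_k + 10 = 3·(5·3^k − 5) + 10 = 15·3^k − 15 + 10 = 5·3^{k+1} − 5.
By induction, P_m = 5·3^m − 5 for all m ≥ 0.

P_m = 5·3^m − 5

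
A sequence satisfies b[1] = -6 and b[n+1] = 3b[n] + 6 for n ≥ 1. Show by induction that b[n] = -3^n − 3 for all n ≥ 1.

Base case: b[1] = -6, and -3^1 − 3 = -3 − 3 = -6.
Assume b[r] = -3^r − 3 for some r ≥ 1.
Then b[r+1] = 3b[r] + 6 = 3·(-3^r − 3) + 6 = -3^{r+1} − 9 + 6 = -3^{r+1} − 3.
Hence b[n] = -3^n − 3 for every n ≥ 1, by induction.

b[n] = -3^n − 3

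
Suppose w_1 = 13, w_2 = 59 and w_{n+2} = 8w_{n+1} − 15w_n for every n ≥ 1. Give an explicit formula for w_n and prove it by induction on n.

Claim: w_n = 3^n + 2·5^n.

Base cases: w_1 = 13 and 3^1 + 2·5^1 = 13; w_2 = 59 and 3^2 + 2·5^2 = 59.
Assume w_i = 3^i + 2·5^i for all 1 ≤ i ≤ j, where j ≥ 2.
Then w_{j+1} = 8w_j − 15w_{j−1} = 8·(3^j + 2·5^j) − 15·(3^{j−1} + 2·5^{j−1}) = (8·3 − 15)3^{j−1} + 2·(8·5 − 15)5^{j−1} = 9·3^{j−1} + 50·5^{j−1} = 3^{j+1} + 2·5^{j+1}.
So the formula holds for j+1, and by strong induction w_n = 3^n + 2·5^n for all n ≥ 1.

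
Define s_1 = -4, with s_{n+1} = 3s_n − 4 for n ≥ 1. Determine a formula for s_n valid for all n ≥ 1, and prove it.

Claim: s_n = -2·3^n + 2.

Base case: s_1 = -4, and -2·3^1 + 2 = -6 + 2 = -4.
Assume s_m = -2·3^m + 2 for some m ≥ 1.
Then s_{m+1} = 3s_m − 4 = 3·(-2·3^m + 2) − 4 = -6·3^m + 6 − 4 = -2·3^{m+1} + 2.
Hence s_n = -2·3^n + 2 for every n ≥ 1, by induction.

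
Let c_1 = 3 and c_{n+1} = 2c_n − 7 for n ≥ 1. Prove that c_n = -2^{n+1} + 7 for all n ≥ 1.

Base case: c_1 = 3, and -2^{1+1} + 7 = -4 + 7 = 3.
Assume c_j = -2^{j+1} + 7 for some j ≥ 1.
Then c_{j+1} = 2c_j − 7 = 2·(-2^{j+1} + 7) − 7 = -2^{j+2} + 14 − 7 = -2^{j+2} + 7.
By induction, c_n = -2^{n+1} + 7 for all n ≥ 1.

c_n = -2^{n+1} + 7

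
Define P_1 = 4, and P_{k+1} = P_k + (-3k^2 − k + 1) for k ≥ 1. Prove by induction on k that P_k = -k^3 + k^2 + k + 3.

Base case: P_1 = 4, and -1^3 + 1^2 + 1 + 3 = 4.
Assume P_m = -m^3 + m^2 + m + 3.
Then P_{m+1} = P_m + (-3m^2 − m + 1) = (-m^3 + m^2 + m + 3) + (-3m^2 − m + 1) = -m^3 − 2m^2 + 4,
and -(m+1)^3 + (m+1)^2 + (m+1) + 3 = -m^3 − 2m^2 + 4.
This completes the inductive step, so P_k = -k^3 + k^2 + k + 3 for all k ≥ 1.

P_k = -k^3 + k^2 + k + 3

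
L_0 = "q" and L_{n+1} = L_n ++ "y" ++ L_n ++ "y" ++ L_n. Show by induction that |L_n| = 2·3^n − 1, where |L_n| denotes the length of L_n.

Base case: |L_0| = 1, and 2·3^0 − 1 = 1.
Assume |L_j| = 2·3^j − 1.
Then |L_{j+1}| = 3|L_j| + 2 = 3(2·3^j − 1) + 2 = 2·3^{j+1} − 3 + 2 = 2·3^{j+1} − 1.
So the formula holds for j+1, and by induction |L_n| = 2·3^n − 1 for all n ≥ 0.

|L_n| = 2·3^n − 1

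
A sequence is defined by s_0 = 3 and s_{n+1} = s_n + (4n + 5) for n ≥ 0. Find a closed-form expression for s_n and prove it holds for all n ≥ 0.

Claim: s_n = 2n^2 + 3n + 3.

Base case: s_0 = 3, and 2·0^2 + 3·0 + 3 = 3.
Assume s_r = 2r^2 + 3r + 3.
Then s_{r+1} = s_r + (4r + 5) = (2r^2 + 3r + 3) + (4r + 5) = 2r^2 + 7r + 8,
and 2·(r+1)^2 + 3·(r+1) + 3 = 2r^2 + 7r + 8.
This completes the inductive step, so s_n = 2n^2 + 3n + 3 for all n ≥ 0.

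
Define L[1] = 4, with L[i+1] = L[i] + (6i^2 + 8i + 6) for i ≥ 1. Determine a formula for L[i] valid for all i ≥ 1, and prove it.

Claim: L[i] = 2i^3 + i^2 + 3i − 2.

Base case: L[1] = 4, and 2·1^3 + 1^2 + 3·1 − 2 = 4.
Assume L[j] = 2j^3 + j^2 + 3j − 2.
Then L[j+1] = L[j] + (6j^2 + 8j + 6) = (2j^3 + j^2 + 3j − 2) + (6j^2 + 8j + 6) = 2j^3 + 7j^2 + 11j + 4,
and 2·(j+1)^3 + (j+1)^2 + 3·(j+1) − 2 = 2j^3 + 7j^2 + 11j + 4.
By induction, L[i] = 2i^3 + i^2 + 3i − 2 for all i ≥ 1.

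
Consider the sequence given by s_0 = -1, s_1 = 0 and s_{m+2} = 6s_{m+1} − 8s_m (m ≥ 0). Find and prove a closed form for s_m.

Claim: s_m = 4^m − 2·2^m.

Base cases: s_0 = -1 and 4^0 − 2·2^0 = -1; s_1 = 0 and 4^1 − 2·2^1 = 0.
Assume s_j = 4^j − 2·2^j for all 0 ≤ j ≤ r, where r ≥ 1.
Then s_{r+1} = 6s_r − 8s_{r−1} = 6·(4^r − 2·2^r) − 8·(4^{r−1} − 2·2^{r−1}) = (6·4 − 8)4^{r−1} − 2·(6·2 − 8)2^{r−1} = 16·4^{r−1} − 8·2^{r−1} = 4^{r+1} − 2·2^{r+1}.
This completes the inductive step, so s_m = 4^m − 2·2^m for all m ≥ 0.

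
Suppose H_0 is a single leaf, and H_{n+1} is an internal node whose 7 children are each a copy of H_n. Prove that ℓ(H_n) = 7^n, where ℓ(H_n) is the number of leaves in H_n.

Base case: ℓ(H_0) = 1, and 7^0 = 1.
Assume ℓ(H_m) = 7^m.
Then ℓ(H_{m+1}) = 7·ℓ(H_m) = 7·7^m = 7^{m+1}.
Hence ℓ(H_n) = 7^n for every n ≥ 0, by induction.

ℓ(H_n) = 7^n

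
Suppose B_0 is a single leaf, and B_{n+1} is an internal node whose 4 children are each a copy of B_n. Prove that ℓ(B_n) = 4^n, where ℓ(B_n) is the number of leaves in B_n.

Base case: ℓ(B_0) = 1, and 4^0 = 1.
Assume ℓ(B_k) = 4^k.
Then ℓ(B_{k+1}) = 4·ℓ(B_k) = 4·4^k = 4^{k+1}.
Hence ℓ(B_n) = 4^n for every n ≥ 0, by induction.

ℓ(B_n) = 4^n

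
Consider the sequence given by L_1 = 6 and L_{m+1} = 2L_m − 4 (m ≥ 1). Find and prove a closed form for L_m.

Claim: L_m = 2^m + 4.

Base case: L_1 = 6, and 2^1 + 4 = 2 + 4 = 6.
Assume L_j = 2^j + 4 for some j ≥ 1.
Then L_{j+1} = 2L_j − 4 = 2·(2^j + 4) − 4 = 2^{j+1} + 8 − 4 = 2^{j+1} + 4.
By induction, L_m = 2^m + 4 for all m ≥ 1.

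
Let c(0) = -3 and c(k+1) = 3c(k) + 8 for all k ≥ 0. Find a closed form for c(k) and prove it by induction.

Claim: c(k) = 3^k − 4.

Base case: c(0) = -3, and 3^0 − 4 = 1 − 4 = -3.
Assume c(r) = 3^r − 4 for some r ≥ 0.
Then c(r+1) = 3c(r) + 8 = 3·(3^r − 4) + 8 = 3^{r+1} − 12 + 8 = 3^{r+1} − 4.
By induction, c(k) = 3^k − 4 for all k ≥ 0.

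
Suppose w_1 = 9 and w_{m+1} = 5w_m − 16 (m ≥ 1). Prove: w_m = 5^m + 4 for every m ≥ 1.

Base case: w_1 = 9, and 5^1 + 4 = 5 + 4 = 9.
Assume w_k = 5^k + 4 for some k ≥ 1.
Then w_{k+1} = 5w_k − 16 = 5·(5^k + 4) − 16 = 5^{k+1} + 20 − 16 = 5^{k+1} + 4.
So the formula holds for k+1, and by induction w_m = 5^m + 4 for all m ≥ 1.

w_m = 5^m + 4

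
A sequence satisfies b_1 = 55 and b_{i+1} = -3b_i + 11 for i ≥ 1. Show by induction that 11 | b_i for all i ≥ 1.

Base case: b_1 = 55 = 11·5, so 11 | b_1.
Assume 11 | b_r, so b_r = 11t for some integer t.
Then b_{r+1} = -3b_r + 11 = -3·(11t) + 11 = 11(-3t + 1), so 11 | b_{r+1}.
Hence 11 | b_i for every i ≥ 1, by induction.

11 | b_i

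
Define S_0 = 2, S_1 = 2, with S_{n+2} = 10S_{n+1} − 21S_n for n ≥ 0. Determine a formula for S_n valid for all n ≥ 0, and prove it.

Claim: S_n = 3·3^n − 7^n.

Base cases: S_0 = 2 and 3·3^0 − 7^0 = 2; S_1 = 2 and 3·3^1 − 7^1 = 2.
Assume S_j = 3·3^j − 7^j for all 0 ≤ j ≤ k, where k ≥ 1.
Then S_{k+1} = 10S_k − 21S_{k−1} = 10·(3·3^k − 7^k) − 21·(3·3^{k−1} − 7^{k−1}) = 3·(10·3 − 21)3^{k−1} − (10·7 − 21)7^{k−1} = 27·3^{k−1} − 49·7^{k−1} = 3·3^{k+1} − 7^{k+1}.
This completes the inductive step, so S_n = 3·3^n − 7^n for all n ≥ 0.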